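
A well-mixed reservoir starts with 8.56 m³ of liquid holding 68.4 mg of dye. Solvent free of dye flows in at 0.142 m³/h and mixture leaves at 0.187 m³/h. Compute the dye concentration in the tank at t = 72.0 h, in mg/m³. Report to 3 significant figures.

1.78 mg/m³

Let m(t) be the amount of dye. Volume: V(t) = V₀ + (Q_in − Q_out) t = 8.56 − 0.045000 t; V(72.0) = 5.3200 m³.
No dye enters, so dm/dt = −Q_out · (m/V).
Separate: dm/m = −Q_out dt/V(t) ⇒ ln(m/m₀) = −(Q_out/(Q_in−Q_out)) ln(V/V₀).
m = m₀ (V₀/V)^(Q_out/(Q_in−Q_out)) = 68.4 × (8.56/5.3200)^(-4.1556) = 9.4771 mg.
C = m/V = 9.4771/5.3200 = 1.7814 mg/m³.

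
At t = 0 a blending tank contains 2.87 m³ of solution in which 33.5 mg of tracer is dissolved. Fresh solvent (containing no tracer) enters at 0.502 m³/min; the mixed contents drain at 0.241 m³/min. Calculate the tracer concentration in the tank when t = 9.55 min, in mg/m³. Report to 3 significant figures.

3.51 mg/m³

Let m(t) be the amount of tracer. Volume: V(t) = V₀ + (Q_in − Q_out) t = 2.87 + 0.26100 t; V(9.55) = 5.3626 m³.
Species balance (pure solvent in): dm/dt = −Q_out · m/V(t).
Separate: dm/m = −Q_out dt/V(t) ⇒ ln(m/m₀) = −(Q_out/(Q_in−Q_out)) ln(V/V₀).
m = m₀ (V₀/V)^(Q_out/(Q_in−Q_out)) = 33.5 × (2.87/5.3626)^(0.92337) = 18.809 mg.
C = m/V = 18.809/5.3626 = 3.5074 mg/m³.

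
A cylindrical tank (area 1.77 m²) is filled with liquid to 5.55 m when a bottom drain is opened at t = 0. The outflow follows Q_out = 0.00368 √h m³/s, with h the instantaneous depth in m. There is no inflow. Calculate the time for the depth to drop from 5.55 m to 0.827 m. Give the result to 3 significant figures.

1390 s

With no inflow, A dh/dt = −0.00368 √h.
Separate and integrate: 2(√h − √h₀) = −(0.00368/A) t.
t = 2A(√h₀ − √h)/0.00368 = 2·1.77·(√5.55 − √0.827)/0.00368
  = 3.5400 × (2.3558 − 0.90940) / 0.00368 = 1391.4 s.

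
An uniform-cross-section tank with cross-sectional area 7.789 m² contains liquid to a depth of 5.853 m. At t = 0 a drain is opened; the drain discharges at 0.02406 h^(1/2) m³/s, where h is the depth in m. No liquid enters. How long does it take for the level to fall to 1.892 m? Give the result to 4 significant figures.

With no inflow, A dh/dt = −0.02406 √h.
∫ h^(−1/2) dh = −(0.02406/A) ∫ dt, giving 2√h = 2√h₀ − (0.02406/A) t.
t = 2A(√h₀ − √h)/0.02406 = 2·7.789·(√5.853 − √1.892)/0.02406
  = 15.5780 × (2.41930 − 1.37550) / 0.02406 = 675.822 s.

675.8 s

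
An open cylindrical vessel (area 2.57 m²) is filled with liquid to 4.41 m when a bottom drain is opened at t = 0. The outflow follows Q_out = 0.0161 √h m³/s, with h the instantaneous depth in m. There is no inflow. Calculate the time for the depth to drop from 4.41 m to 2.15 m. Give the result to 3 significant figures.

Accumulation of liquid (constant cross-section A): A dh/dt = −0.0161 √h.
This is separable: 2 d(√h)/dt = −0.0161/A, so √h = √h₀ − (0.0161/(2A)) t.
t = 2A(√h₀ − √h)/0.0161 = 2·2.57·(√4.41 − √2.15)/0.0161
  = 5.1400 × (2.1000 − 1.4663) / 0.0161 = 202.32 s.

202 s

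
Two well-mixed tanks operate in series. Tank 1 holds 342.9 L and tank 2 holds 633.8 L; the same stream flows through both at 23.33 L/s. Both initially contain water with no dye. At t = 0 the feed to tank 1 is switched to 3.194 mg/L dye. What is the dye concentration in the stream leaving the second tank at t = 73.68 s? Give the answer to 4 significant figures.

Time constants: τᵢ = Vᵢ/Q for each well-mixed tank.
τ₁ = 342.9/23.33 = 14.6978 s; τ₂ = 633.8/23.33 = 27.1667 s.
Solving the cascade with C₁(0)=C₂(0)=0 gives C₂(t) = C_in[1 − (τ₁ e^(−t/τ₁) − τ₂ e^(−t/τ₂))/(τ₁ − τ₂)].
At t = 73.68: e^(−t/τ₁) = 0.00665098, e^(−t/τ₂) = 0.0663946.
C₂ = 3.194·[1 − (14.6978·0.00665098 − 27.1667·0.0663946)/(-12.4689)] = 3.194·0.863182 = 2.75700 mg/L.

2.757 mg/L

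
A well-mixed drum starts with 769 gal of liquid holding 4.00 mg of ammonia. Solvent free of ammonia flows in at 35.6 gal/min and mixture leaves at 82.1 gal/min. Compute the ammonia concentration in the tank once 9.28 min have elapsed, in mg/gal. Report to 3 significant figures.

Total volume: dV/dt = Q_in − Q_out = -46.500 gal/min, so V(t) = 769 − 46.500 t and V(9.28) = 337.48 gal.
No ammonia enters, so dm/dt = −Q_out · (m/V).
dm/m = −Q_out dt/(V₀ − 46.500 t); integrating gives ln(m/m₀) = −(Q_out/(Q_in−Q_out)) ln(V/V₀).
m = m₀ (V₀/V)^(Q_out/(Q_in−Q_out)) = 4.00 × (769/337.48)^(-1.7656) = 0.93443 mg.
C = m/V = 0.93443/337.48 = 0.0027688 mg/gal.

0.00277 mg/gal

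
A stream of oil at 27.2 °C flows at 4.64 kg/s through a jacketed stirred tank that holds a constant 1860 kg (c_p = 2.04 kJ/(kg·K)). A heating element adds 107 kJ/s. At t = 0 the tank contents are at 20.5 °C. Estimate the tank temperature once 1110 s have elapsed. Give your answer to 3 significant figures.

37.4 °C

Energy balance: M c_p dT/dt = ṁ c_p (T_in − T) + 107.
Rearrange: dT/dt = (T_ss − T)/τ with τ = M/ṁ = 400.86 s and T_ss = T_in + Q̇/(ṁ c_p) = 38.504 °C.
Solution: T(t) = T_ss + (T₀ − T_ss) e^(−t/τ).
T(1110) = 38.504 + (-18.004)·e^(−1110/400.86) = 38.504 + (-18.004)·0.062723 = 37.375 °C.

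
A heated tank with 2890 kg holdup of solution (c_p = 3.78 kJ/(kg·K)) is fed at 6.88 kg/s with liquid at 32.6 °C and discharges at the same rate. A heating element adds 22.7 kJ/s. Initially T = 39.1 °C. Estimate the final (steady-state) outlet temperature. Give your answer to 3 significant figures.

33.5 °C

Unsteady energy balance on the tank contents: M c_p dT/dt = ṁ c_p (T_in − T) + 22.7.
At steady state dT/dt = 0 ⇒ T_ss = T_in + Q̇/(ṁ c_p) = 32.6 + 22.7/(6.88·3.78) = 33.473 °C.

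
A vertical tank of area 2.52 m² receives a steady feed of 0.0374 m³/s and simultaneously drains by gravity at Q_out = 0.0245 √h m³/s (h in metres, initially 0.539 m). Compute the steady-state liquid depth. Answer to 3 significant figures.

2.33 m

A dh/dt = Q_in − 0.0245 √h. Steady state requires inflow = outflow:
Q_in = 0.0245 √h_ss ⇒ √h_ss = 0.0374/0.0245 = 1.5265.
h_ss = 1.5265² = 2.3303 m. (Since h₀ = 0.539 m < h_ss, the level will rise toward this value.)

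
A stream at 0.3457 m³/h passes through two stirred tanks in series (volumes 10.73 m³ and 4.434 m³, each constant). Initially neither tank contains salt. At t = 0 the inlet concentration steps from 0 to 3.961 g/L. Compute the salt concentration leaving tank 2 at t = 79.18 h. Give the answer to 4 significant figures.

3.440 g/L

Species balance on tank i: dCᵢ/dt = (Cᵢ₋₁ − Cᵢ)/τᵢ with τᵢ = Vᵢ/Q.
τ₁ = 10.73/0.3457 = 31.0385 h; τ₂ = 4.434/0.3457 = 12.8261 h.
Tank 1: C₁ = C_in(1 − e^(−t/τ₁)). Tank 2 (τ₁ ≠ τ₂): C₂ = C_in[1 − (τ₁ e^(−t/τ₁) − τ₂ e^(−t/τ₂))/(τ₁ − τ₂)].
At t = 79.18: e^(−t/τ₁) = 0.0780015, e^(−t/τ₂) = 0.00208429.
C₂ = 3.961·[1 − (31.0385·0.0780015 − 12.8261·0.00208429)/(18.2123)] = 3.961·0.868533 = 3.44026 g/L.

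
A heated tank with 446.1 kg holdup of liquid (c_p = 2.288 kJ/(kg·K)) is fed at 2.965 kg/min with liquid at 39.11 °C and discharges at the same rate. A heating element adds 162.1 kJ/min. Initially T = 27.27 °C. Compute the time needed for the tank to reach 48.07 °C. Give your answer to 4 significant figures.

M c_p dT/dt = ṁ c_p (T_in − T) + Q̇.
τ = M/ṁ = 150.455 min; T_ss = T_in + Q̇/(ṁ c_p) = 63.0047 °C.
T(t) = T_ss + (T₀ − T_ss) e^(−t/τ). Set T = 48.07:
e^(−t/τ) = (48.07 − 63.0047)/(27.27 − 63.0047) = 0.417933
t = −150.455 · ln(0.417933) = 131.262 min.

131.3 min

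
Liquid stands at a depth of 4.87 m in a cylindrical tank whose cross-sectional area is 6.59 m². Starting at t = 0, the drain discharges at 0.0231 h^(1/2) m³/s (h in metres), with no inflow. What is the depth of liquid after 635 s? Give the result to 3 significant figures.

1.20 m

With no inflow, A dh/dt = −0.0231 √h.
This is separable: 2 d(√h)/dt = −0.0231/A, so √h = √h₀ − (0.0231/(2A)) t.
√h = √4.87 − 0.0231·635/(2·6.59) = 2.2068 − 1.1129 = 1.0939.
h = 1.0939² = 1.1966 m.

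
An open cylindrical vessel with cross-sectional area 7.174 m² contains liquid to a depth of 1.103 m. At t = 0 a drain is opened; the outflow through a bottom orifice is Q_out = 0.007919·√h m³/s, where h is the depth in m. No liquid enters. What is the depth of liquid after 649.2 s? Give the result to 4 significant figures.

0.4788 m

With no inflow, A dh/dt = −0.007919 √h.
∫ h^(−1/2) dh = −(0.007919/A) ∫ dt, giving 2√h = 2√h₀ − (0.007919/A) t.
√h = √1.103 − 0.007919·649.2/(2·7.174) = 1.05024 − 0.358309 = 0.691929.
h = 0.691929² = 0.478766 m.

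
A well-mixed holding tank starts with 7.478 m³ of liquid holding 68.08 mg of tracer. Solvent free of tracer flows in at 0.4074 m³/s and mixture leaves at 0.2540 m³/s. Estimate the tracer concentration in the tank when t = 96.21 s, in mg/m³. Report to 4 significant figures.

Let m(t) be the amount of tracer. Volume: V(t) = V₀ + (Q_in − Q_out) t = 7.478 + 0.153400 t; V(96.21) = 22.2366 m³.
No tracer enters, so dm/dt = −Q_out · (m/V).
Separate: dm/m = −Q_out dt/V(t) ⇒ ln(m/m₀) = −(Q_out/(Q_in−Q_out)) ln(V/V₀).
m = m₀ (V₀/V)^(Q_out/(Q_in−Q_out)) = 68.08 × (7.478/22.2366)^(1.65580) = 11.2036 mg.
C = m/V = 11.2036/22.2366 = 0.503834 mg/m³.

0.5038 mg/m³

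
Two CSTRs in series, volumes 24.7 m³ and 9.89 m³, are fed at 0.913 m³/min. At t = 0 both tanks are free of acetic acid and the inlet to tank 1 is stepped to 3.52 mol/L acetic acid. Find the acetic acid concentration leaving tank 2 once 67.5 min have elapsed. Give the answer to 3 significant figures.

3.04 mol/L

Each tank obeys Vᵢ dCᵢ/dt = Q(Cᵢ₋₁ − Cᵢ), so τᵢ = Vᵢ/Q.
τ₁ = 24.7/0.913 = 27.054 min; τ₂ = 9.89/0.913 = 10.832 min.
Solving the cascade with C₁(0)=C₂(0)=0 gives C₂(t) = C_in[1 − (τ₁ e^(−t/τ₁) − τ₂ e^(−t/τ₂))/(τ₁ − τ₂)].
At t = 67.5: e^(−t/τ₁) = 0.082493, e^(−t/τ₂) = 0.0019669.
C₂ = 3.52·[1 − (27.054·0.082493 − 10.832·0.0019669)/(16.221)] = 3.52·0.86373 = 3.0403 mol/L.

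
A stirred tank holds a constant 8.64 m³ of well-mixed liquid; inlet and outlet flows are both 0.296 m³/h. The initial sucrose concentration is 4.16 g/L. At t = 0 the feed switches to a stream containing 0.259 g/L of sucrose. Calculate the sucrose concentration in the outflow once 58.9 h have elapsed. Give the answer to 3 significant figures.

0.778 g/L

Species balance on the tank: V dC/dt = Q(C_in − C).
Time constant τ = V/Q = 8.64/0.296 = 29.189 h.
This is linear first-order; C(t) = C_in + (C₀ − C_in) e^(−t/τ).
C(58.9) = 0.259 + (4.16 − 0.259)·e^(−58.9/29.189) = 0.259 + (3.9010)·0.13294 = 0.77759 g/L.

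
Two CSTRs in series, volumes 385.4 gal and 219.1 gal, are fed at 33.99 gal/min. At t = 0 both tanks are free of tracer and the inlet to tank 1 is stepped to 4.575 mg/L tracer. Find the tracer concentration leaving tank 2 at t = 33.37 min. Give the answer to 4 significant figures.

Time constants: τᵢ = Vᵢ/Q for each well-mixed tank.
τ₁ = 385.4/33.99 = 11.3386 min; τ₂ = 219.1/33.99 = 6.44601 min.
Solving the cascade with C₁(0)=C₂(0)=0 gives C₂(t) = C_in[1 − (τ₁ e^(−t/τ₁) − τ₂ e^(−t/τ₂))/(τ₁ − τ₂)].
At t = 33.37: e^(−t/τ₁) = 0.0527054, e^(−t/τ₂) = 0.00564580.
C₂ = 4.575·[1 − (11.3386·0.0527054 − 6.44601·0.00564580)/(4.89262)] = 4.575·0.885294 = 4.05022 mg/L.

4.050 mg/L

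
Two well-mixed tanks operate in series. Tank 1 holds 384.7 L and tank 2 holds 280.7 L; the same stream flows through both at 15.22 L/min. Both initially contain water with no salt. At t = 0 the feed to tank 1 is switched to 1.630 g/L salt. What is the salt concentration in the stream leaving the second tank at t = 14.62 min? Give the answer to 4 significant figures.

0.2400 g/L

Time constants: τᵢ = Vᵢ/Q for each well-mixed tank.
τ₁ = 384.7/15.22 = 25.2760 min; τ₂ = 280.7/15.22 = 18.4428 min.
Solving the cascade with C₁(0)=C₂(0)=0 gives C₂(t) = C_in[1 − (τ₁ e^(−t/τ₁) − τ₂ e^(−t/τ₂))/(τ₁ − τ₂)].
At t = 14.62: e^(−t/τ₁) = 0.560786, e^(−t/τ₂) = 0.452612.
C₂ = 1.630·[1 − (25.2760·0.560786 − 18.4428·0.452612)/(6.83311)] = 1.630·0.147248 = 0.240014 g/L.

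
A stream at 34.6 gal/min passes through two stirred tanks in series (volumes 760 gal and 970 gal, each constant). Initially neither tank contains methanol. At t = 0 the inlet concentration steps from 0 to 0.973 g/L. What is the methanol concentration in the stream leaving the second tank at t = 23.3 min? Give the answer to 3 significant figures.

0.234 g/L

Each tank obeys Vᵢ dCᵢ/dt = Q(Cᵢ₋₁ − Cᵢ), so τᵢ = Vᵢ/Q.
τ₁ = 760/34.6 = 21.965 min; τ₂ = 970/34.6 = 28.035 min.
Solving the cascade with C₁(0)=C₂(0)=0 gives C₂(t) = C_in[1 − (τ₁ e^(−t/τ₁) − τ₂ e^(−t/τ₂))/(τ₁ − τ₂)].
At t = 23.3: e^(−t/τ₁) = 0.34619, e^(−t/τ₂) = 0.43556.
C₂ = 0.973·[1 − (21.965·0.34619 − 28.035·0.43556)/(-6.0694)] = 0.973·0.24099 = 0.23449 g/L.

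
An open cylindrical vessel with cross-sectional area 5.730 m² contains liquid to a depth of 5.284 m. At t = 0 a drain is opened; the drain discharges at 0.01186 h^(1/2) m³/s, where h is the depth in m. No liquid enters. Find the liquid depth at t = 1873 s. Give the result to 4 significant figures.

0.1298 m

A dh/dt = −Q_out = −0.01186 √h.
Separate and integrate: 2(√h − √h₀) = −(0.01186/A) t.
√h = √5.284 − 0.01186·1873/(2·5.730) = 2.29870 − 1.93838 = 0.360320.
h = 0.360320² = 0.129831 m.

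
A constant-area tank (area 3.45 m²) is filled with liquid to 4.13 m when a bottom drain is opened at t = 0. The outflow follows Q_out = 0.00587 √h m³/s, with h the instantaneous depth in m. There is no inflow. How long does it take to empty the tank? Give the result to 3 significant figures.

With no inflow, A dh/dt = −0.00587 √h.
∫ h^(−1/2) dh = −(0.00587/A) ∫ dt, giving 2√h = 2√h₀ − (0.00587/A) t.
Tank is empty when √h = 0: t_empty = 2A√h₀/0.00587.
t_empty = 2·3.45·√4.13/0.00587 = 6.9000·2.0322/0.00587 = 2388.8 s.

2390 s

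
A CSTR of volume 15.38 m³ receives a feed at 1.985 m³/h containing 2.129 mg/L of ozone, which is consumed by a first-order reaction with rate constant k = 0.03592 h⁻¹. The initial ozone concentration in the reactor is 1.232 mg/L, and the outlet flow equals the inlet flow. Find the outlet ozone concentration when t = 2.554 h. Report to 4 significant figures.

Accumulation = in − out − consumed: V dC/dt = Q C_in − Q C − k V C.
dC/dt = (Q/V) C_in − (Q/V + k) C; effective rate a = Q/V + k = 0.129064 + 0.03592 = 0.164984 h⁻¹.
C_ss = Q C_in/(Q + kV) = 1.66548 mg/L; C(t) = C_ss + (C₀ − C_ss) e^(−a t).
C(2.554) = 1.66548 + (-0.433477)·e^(−0.164984·2.554) = 1.66548 + (-0.433477)·0.656148 = 1.38105 mg/L.

1.381 mg/L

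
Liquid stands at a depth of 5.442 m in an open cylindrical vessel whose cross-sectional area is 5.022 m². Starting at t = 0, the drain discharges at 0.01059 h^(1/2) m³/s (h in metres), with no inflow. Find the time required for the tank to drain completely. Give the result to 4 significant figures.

A dh/dt = −Q_out = −0.01059 √h.
∫ h^(−1/2) dh = −(0.01059/A) ∫ dt, giving 2√h = 2√h₀ − (0.01059/A) t.
Tank is empty when √h = 0: t_empty = 2A√h₀/0.01059.
t_empty = 2·5.022·√5.442/0.01059 = 10.0440·2.33281/0.01059 = 2212.53 s.

2213 s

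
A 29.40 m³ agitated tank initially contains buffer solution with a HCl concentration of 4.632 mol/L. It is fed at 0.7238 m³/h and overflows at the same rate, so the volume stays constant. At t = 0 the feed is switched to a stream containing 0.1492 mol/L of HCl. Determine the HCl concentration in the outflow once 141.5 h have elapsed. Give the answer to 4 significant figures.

Accumulation = in − out for the solute gives V dC/dt = Q(C_in − C).
Time constant τ = V/Q = 29.40/0.7238 = 40.6190 h.
This is linear first-order; C(t) = C_in + (C₀ − C_in) e^(−t/τ).
C(141.5) = 0.1492 + (4.632 − 0.1492)·e^(−141.5/40.6190) = 0.1492 + (4.48280)·0.0306968 = 0.286808 mol/L.

0.2868 mol/L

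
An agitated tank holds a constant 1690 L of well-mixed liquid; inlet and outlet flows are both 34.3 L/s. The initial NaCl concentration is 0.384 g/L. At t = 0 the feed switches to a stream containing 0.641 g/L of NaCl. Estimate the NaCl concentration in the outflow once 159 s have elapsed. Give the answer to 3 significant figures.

0.631 g/L

Accumulation = in − out for the solute gives V dC/dt = Q(C_in − C).
So dC/dt = (C_in − C)/τ with τ = V/Q = 1690/34.3 = 49.271 s.
C approaches C_in exponentially: C(t) = C_in + (C₀ − C_in) e^(−t/τ).
C(159) = 0.641 + (0.384 − 0.641)·e^(−159/49.271) = 0.641 + (-0.25700)·0.039675 = 0.63080 g/L.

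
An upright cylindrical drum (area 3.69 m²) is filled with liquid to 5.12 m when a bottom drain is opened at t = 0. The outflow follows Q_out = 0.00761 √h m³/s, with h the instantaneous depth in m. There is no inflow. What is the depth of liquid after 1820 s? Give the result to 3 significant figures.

0.149 m

A dh/dt = −Q_out = −0.00761 √h.
Separate and integrate: 2(√h − √h₀) = −(0.00761/A) t.
√h = √5.12 − 0.00761·1820/(2·3.69) = 2.2627 − 1.8767 = 0.38602.
h = 0.38602² = 0.14901 m.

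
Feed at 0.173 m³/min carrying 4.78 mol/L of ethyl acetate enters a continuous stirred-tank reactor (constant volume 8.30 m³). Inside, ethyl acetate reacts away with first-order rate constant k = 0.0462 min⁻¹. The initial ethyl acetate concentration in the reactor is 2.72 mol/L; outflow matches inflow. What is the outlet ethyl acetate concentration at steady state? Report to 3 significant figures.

1.49 mol/L

V dC/dt = Q(C_in − C) − k V C.
At steady state: 0 = Q C_in − (Q + kV) C_ss, so C_ss = Q C_in/(Q + kV).
C_ss = 0.173·4.78/(0.173 + 0.0462·8.30) = 0.82694/0.55646 = 1.4861 mol/L.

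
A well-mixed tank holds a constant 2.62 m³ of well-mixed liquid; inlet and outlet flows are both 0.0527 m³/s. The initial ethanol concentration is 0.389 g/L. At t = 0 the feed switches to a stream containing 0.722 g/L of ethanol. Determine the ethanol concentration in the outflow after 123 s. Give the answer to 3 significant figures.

Unsteady species balance (constant V, well mixed): V dC/dt = Q(C_in − C).
So dC/dt = (C_in − C)/τ with τ = V/Q = 2.62/0.0527 = 49.715 s.
Integrating: C(t) = C_in + (C₀ − C_in) e^(−t/τ).
C(123) = 0.722 + (0.389 − 0.722)·e^(−123/49.715) = 0.722 + (-0.33300)·0.084240 = 0.69395 g/L.

0.694 g/L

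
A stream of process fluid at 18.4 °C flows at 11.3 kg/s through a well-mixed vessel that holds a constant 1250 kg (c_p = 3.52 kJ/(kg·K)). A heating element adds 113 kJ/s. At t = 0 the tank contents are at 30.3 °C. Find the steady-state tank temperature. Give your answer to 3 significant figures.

Energy balance: M c_p dT/dt = ṁ c_p (T_in − T) + 113.
At steady state dT/dt = 0 ⇒ T_ss = T_in + Q̇/(ṁ c_p) = 18.4 + 113/(11.3·3.52) = 21.241 °C.

21.2 °C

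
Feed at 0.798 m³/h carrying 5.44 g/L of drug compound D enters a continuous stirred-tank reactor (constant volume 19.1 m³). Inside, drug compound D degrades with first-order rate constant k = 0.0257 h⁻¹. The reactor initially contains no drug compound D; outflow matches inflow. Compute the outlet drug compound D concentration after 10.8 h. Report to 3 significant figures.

Accumulation = in − out − consumed: V dC/dt = Q C_in − Q C − k V C.
dC/dt = (Q/V) C_in − (Q/V + k) C; effective rate a = Q/V + k = 0.041780 + 0.0257 = 0.067480 h⁻¹.
C_ss = Q C_in/(Q + kV) = 3.3682 g/L; C(t) = C_ss + (C₀ − C_ss) e^(−a t).
C(10.8) = 3.3682 + (-3.3682)·e^(−0.067480·10.8) = 3.3682 + (-3.3682)·0.48249 = 1.7430 g/L.

1.74 g/L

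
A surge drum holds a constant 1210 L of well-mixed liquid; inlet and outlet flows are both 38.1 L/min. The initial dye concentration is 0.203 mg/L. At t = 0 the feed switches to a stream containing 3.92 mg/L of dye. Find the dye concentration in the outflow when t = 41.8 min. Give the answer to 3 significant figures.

2.92 mg/L

Transient balance on the dissolved component: V dC/dt = Q(C_in − C).
Rewrite as dC/dt + C/τ = C_in/τ, τ = V/Q = 31.759 min.
C approaches C_in exponentially: C(t) = C_in + (C₀ − C_in) e^(−t/τ).
C(41.8) = 3.92 + (0.203 − 3.92)·e^(−41.8/31.759) = 3.92 + (-3.7170)·0.26816 = 2.9233 mg/L.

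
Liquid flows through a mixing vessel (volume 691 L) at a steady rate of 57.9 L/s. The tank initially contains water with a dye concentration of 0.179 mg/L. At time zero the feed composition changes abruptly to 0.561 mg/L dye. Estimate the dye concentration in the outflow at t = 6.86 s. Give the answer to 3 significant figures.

Unsteady species balance (constant V, well mixed): V dC/dt = Q(C_in − C).
Time constant τ = V/Q = 691/57.9 = 11.934 s.
This is linear first-order; C(t) = C_in + (C₀ − C_in) e^(−t/τ).
C(6.86) = 0.561 + (0.179 − 0.561)·e^(−6.86/11.934) = 0.561 + (-0.38200)·0.56281 = 0.34601 mg/L.

0.346 mg/L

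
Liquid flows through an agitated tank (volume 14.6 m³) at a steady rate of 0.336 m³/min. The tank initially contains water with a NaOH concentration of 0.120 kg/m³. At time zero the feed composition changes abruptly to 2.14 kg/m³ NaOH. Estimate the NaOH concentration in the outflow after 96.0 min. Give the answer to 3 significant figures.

Mass balance on the solute (V constant): V dC/dt = Q(C_in − C).
So dC/dt = (C_in − C)/τ with τ = V/Q = 14.6/0.336 = 43.452 min.
This is linear first-order; C(t) = C_in + (C₀ − C_in) e^(−t/τ).
C(96.0) = 2.14 + (0.120 − 2.14)·e^(−96.0/43.452) = 2.14 + (-2.0200)·0.10978 = 1.9183 kg/m³.

1.92 kg/m³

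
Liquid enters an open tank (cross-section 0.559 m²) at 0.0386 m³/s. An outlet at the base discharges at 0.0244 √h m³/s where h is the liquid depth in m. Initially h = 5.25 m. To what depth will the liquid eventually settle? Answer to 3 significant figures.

2.50 m

Accumulation of liquid (constant cross-section A): A dh/dt = Q_in − 0.0244 √h. At steady state dh/dt = 0:
Q_in = 0.0244 √h_ss ⇒ √h_ss = 0.0386/0.0244 = 1.5820.
h_ss = 1.5820² = 2.5026 m. (Since h₀ = 5.25 m > h_ss, the level will fall toward this value.)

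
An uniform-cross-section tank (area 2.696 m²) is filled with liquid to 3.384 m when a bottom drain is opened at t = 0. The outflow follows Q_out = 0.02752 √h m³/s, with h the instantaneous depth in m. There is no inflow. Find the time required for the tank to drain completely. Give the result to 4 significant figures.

Volume balance on the tank: A dh/dt = −0.02752 √h.
∫ h^(−1/2) dh = −(0.02752/A) ∫ dt, giving 2√h = 2√h₀ − (0.02752/A) t.
Tank is empty when √h = 0: t_empty = 2A√h₀/0.02752.
t_empty = 2·2.696·√3.384/0.02752 = 5.39200·1.83957/0.02752 = 360.426 s.

360.4 s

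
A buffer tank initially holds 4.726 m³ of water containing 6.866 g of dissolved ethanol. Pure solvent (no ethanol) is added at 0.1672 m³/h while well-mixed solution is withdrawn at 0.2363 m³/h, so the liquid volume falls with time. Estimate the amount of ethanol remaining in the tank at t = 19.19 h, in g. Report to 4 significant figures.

2.227 g

Total volume: dV/dt = Q_in − Q_out = -0.0691000 m³/h, so V(t) = 4.726 − 0.0691000 t and V(19.19) = 3.39997 m³.
No ethanol enters, so dm/dt = −Q_out · (m/V).
Separate: dm/m = −Q_out dt/V(t) ⇒ ln(m/m₀) = −(Q_out/(Q_in−Q_out)) ln(V/V₀).
m = m₀ (V₀/V)^(Q_out/(Q_in−Q_out)) = 6.866 × (4.726/3.39997)^(-3.41968) = 2.22652 g.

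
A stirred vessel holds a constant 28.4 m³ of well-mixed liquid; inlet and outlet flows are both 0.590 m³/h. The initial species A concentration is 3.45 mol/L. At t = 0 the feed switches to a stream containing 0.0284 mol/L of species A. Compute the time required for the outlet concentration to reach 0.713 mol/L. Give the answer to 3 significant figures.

Species balance: V dC/dt = Q(C_in − C) ⇒ τ = V/Q = 48.136 h.
C(t) = C_in + (C₀ − C_in) e^(−t/τ). Set C = 0.713 and solve for t:
e^(−t/τ) = (C − C_in)/(C₀ − C_in) = (0.713 − 0.0284)/(3.45 − 0.0284) = 0.20008
t = −τ ln(…) = 48.136 × 1.6090 = 77.452 h.

77.5 h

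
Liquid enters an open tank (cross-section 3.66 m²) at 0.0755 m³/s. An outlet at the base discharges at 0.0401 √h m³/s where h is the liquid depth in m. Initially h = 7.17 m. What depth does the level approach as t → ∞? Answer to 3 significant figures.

Level balance: A dh/dt = 0.0755 − 0.0401 √h. Setting dh/dt = 0:
Q_in = 0.0401 √h_ss ⇒ √h_ss = 0.0755/0.0401 = 1.8828.
h_ss = 1.8828² = 3.5449 m. (Since h₀ = 7.17 m > h_ss, the level will fall toward this value.)

3.54 m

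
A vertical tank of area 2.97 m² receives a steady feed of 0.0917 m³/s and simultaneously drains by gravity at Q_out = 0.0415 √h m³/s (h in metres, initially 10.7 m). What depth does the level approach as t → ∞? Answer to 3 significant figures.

4.88 m

A dh/dt = Q_in − 0.0415 √h. Steady state requires inflow = outflow:
Q_in = 0.0415 √h_ss ⇒ √h_ss = 0.0917/0.0415 = 2.2096.
h_ss = 2.2096² = 4.8825 m. (Since h₀ = 10.7 m > h_ss, the level will fall toward this value.)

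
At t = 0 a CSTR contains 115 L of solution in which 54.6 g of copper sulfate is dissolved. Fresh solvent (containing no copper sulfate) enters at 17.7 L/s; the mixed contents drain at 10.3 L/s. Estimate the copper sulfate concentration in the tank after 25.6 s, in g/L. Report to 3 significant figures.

0.0463 g/L

Total volume: dV/dt = Q_in − Q_out = 7.4000 L/s, so V(t) = 115 + 7.4000 t and V(25.6) = 304.44 L.
No copper sulfate enters, so dm/dt = −Q_out · (m/V).
Separate: dm/m = −Q_out dt/V(t) ⇒ ln(m/m₀) = −(Q_out/(Q_in−Q_out)) ln(V/V₀).
m = m₀ (V₀/V)^(Q_out/(Q_in−Q_out)) = 54.6 × (115/304.44)^(1.3919) = 14.083 g.
C = m/V = 14.083/304.44 = 0.046259 g/L.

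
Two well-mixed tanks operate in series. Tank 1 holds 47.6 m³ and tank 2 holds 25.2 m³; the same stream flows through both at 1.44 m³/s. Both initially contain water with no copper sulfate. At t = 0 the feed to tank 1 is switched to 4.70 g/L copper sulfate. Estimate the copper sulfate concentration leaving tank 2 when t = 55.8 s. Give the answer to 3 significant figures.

Time constants: τᵢ = Vᵢ/Q for each well-mixed tank.
τ₁ = 47.6/1.44 = 33.056 s; τ₂ = 25.2/1.44 = 17.500 s.
Solving the cascade with C₁(0)=C₂(0)=0 gives C₂(t) = C_in[1 − (τ₁ e^(−t/τ₁) − τ₂ e^(−t/τ₂))/(τ₁ − τ₂)].
At t = 55.8: e^(−t/τ₁) = 0.18488, e^(−t/τ₂) = 0.041231.
C₂ = 4.70·[1 − (33.056·0.18488 − 17.500·0.041231)/(15.556)] = 4.70·0.65352 = 3.0716 g/L.

3.07 g/L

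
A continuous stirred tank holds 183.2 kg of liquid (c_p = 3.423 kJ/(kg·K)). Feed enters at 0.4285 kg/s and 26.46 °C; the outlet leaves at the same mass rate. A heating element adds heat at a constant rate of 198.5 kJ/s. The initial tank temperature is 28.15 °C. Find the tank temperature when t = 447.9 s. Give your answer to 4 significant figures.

First-law balance (no shaft work): M c_p dT/dt = ṁ c_p (T_in − T) + 198.5.
τ = M/ṁ = 427.538 s; T_ss = T_in + Q̇/(ṁ c_p) = 26.46 + 198.5/(0.4285·3.423) = 161.793 °C.
T approaches T_ss exponentially: T(t) = T_ss + (T₀ − T_ss) e^(−t/τ).
T(447.9) = 161.793 + (-133.643)·e^(−447.9/427.538) = 161.793 + (-133.643)·0.350769 = 114.915 °C.

114.9 °C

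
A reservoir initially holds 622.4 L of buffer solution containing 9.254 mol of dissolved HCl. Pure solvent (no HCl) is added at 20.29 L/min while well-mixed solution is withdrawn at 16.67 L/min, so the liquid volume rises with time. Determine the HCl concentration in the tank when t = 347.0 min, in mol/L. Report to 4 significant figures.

Total volume: dV/dt = Q_in − Q_out = 3.62000 L/min, so V(t) = 622.4 + 3.62000 t and V(347.0) = 1878.54 L.
Solute balance: dm/dt = 0 − Q_out C = −Q_out m/V(t).
dm/m = −Q_out dt/(V₀ + 3.62000 t); integrating gives ln(m/m₀) = −(Q_out/(Q_in−Q_out)) ln(V/V₀).
m = m₀ (V₀/V)^(Q_out/(Q_in−Q_out)) = 9.254 × (622.4/1878.54)^(4.60497) = 0.0571597 mol.
C = m/V = 0.0571597/1878.54 = 3.04277e-05 mol/L.

3.043e-05 mol/L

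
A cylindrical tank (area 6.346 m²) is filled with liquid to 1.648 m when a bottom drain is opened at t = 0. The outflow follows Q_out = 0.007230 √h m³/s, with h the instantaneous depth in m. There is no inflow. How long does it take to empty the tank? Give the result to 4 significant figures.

2254 s

A dh/dt = −Q_out = −0.007230 √h.
∫ h^(−1/2) dh = −(0.007230/A) ∫ dt, giving 2√h = 2√h₀ − (0.007230/A) t.
Set h = 0: 2√h₀ = (0.007230/A) t_empty ⇒ t_empty = 2A√h₀/0.007230.
t_empty = 2·6.346·√1.648/0.007230 = 12.6920·1.28374/0.007230 = 2253.57 s.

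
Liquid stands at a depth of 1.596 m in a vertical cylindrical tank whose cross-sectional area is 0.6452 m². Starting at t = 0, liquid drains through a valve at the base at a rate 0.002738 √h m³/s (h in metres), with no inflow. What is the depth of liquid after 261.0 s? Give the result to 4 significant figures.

A dh/dt = −Q_out = −0.002738 √h.
Separate and integrate: 2(√h − √h₀) = −(0.002738/A) t.
√h = √1.596 − 0.002738·261.0/(2·0.6452) = 1.26333 − 0.553796 = 0.709533.
h = 0.709533² = 0.503437 m.

0.5034 m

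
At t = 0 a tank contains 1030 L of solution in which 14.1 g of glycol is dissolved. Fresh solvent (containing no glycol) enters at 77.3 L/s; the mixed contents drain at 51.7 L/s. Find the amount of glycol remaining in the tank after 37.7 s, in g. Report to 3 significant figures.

3.71 g

Total volume: dV/dt = Q_in − Q_out = 25.600 L/s, so V(t) = 1030 + 25.600 t and V(37.7) = 1995.1 L.
No glycol enters, so dm/dt = −Q_out · (m/V).
dm/m = −Q_out dt/(V₀ + 25.600 t); integrating gives ln(m/m₀) = −(Q_out/(Q_in−Q_out)) ln(V/V₀).
m = m₀ (V₀/V)^(Q_out/(Q_in−Q_out)) = 14.1 × (1030/1995.1)^(2.0195) = 3.7098 g.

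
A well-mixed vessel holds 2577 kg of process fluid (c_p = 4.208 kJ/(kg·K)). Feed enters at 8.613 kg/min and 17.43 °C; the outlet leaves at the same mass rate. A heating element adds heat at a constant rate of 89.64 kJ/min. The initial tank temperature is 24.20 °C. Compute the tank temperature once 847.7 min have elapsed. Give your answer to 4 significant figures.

20.16 °C

Heat balance on the well-mixed liquid: M c_p dT/dt = ṁ c_p (T_in − T) + 89.64.
τ = M/ṁ = 299.199 min; T_ss = T_in + Q̇/(ṁ c_p) = 17.43 + 89.64/(8.613·4.208) = 19.9033 °C.
Solution: T(t) = T_ss + (T₀ − T_ss) e^(−t/τ).
T(847.7) = 19.9033 + (4.29673)·e^(−847.7/299.199) = 19.9033 + (4.29673)·0.0588224 = 20.1560 °C.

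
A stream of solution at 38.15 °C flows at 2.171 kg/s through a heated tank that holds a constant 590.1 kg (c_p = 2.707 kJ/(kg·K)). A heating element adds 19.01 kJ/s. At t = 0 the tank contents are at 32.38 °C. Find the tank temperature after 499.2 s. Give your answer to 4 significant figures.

M c_p dT/dt = ṁ c_p (T_in − T) + Q̇.
τ = M/ṁ = 271.810 s; T_ss = T_in + Q̇/(ṁ c_p) = 38.15 + 19.01/(2.171·2.707) = 41.3847 °C.
This is linear first-order; T(t) = T_ss + (T₀ − T_ss) e^(−t/τ).
T(499.2) = 41.3847 + (-9.00470)·e^(−499.2/271.810) = 41.3847 + (-9.00470)·0.159362 = 39.9497 °C.

39.95 °C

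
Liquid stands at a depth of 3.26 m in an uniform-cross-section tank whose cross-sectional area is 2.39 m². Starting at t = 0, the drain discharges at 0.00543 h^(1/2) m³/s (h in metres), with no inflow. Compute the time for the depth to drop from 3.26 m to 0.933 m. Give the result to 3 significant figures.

With no inflow, A dh/dt = −0.00543 √h.
This is separable: 2 d(√h)/dt = −0.00543/A, so √h = √h₀ − (0.00543/(2A)) t.
t = 2A(√h₀ − √h)/0.00543 = 2·2.39·(√3.26 − √0.933)/0.00543
  = 4.7800 × (1.8055 − 0.96592) / 0.00543 = 739.12 s.

739 s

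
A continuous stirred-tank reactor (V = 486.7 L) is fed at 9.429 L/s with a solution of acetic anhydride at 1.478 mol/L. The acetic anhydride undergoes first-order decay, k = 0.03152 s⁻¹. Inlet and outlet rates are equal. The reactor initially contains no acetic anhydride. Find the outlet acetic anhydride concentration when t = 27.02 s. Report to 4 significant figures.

0.4204 mol/L

V dC/dt = Q(C_in − C) − k V C.
This is linear with rate a = Q/V + k = 0.0508933 s⁻¹.
C_ss = Q C_in/(Q + kV) = 0.562623 mol/L; C(t) = C_ss + (C₀ − C_ss) e^(−a t).
C(27.02) = 0.562623 + (-0.562623)·e^(−0.0508933·27.02) = 0.562623 + (-0.562623)·0.252805 = 0.420390 mol/L.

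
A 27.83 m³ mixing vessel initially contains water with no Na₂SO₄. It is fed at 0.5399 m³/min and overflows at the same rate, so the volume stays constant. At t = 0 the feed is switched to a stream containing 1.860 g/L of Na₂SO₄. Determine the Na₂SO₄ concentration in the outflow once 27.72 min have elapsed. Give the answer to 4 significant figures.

0.7737 g/L

Mass balance on the solute (V constant): V dC/dt = Q(C_in − C).
Rewrite as dC/dt + C/τ = C_in/τ, τ = V/Q = 51.5466 min.
Solution: C(t) = C_in + (C₀ − C_in) e^(−t/τ).
C(27.72) = 1.860 + (0 − 1.860)·e^(−27.72/51.5466) = 1.860 + (-1.86000)·0.584052 = 0.773664 g/L.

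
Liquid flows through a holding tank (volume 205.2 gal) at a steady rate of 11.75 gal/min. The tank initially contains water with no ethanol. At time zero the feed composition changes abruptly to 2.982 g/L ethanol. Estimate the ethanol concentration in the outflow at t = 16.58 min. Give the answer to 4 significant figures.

Accumulation = in − out for the solute gives V dC/dt = Q(C_in − C).
So dC/dt = (C_in − C)/τ with τ = V/Q = 205.2/11.75 = 17.4638 min.
This is linear first-order; C(t) = C_in + (C₀ − C_in) e^(−t/τ).
C(16.58) = 2.982 + (0 − 2.982)·e^(−16.58/17.4638) = 2.982 + (-2.98200)·0.386977 = 1.82804 g/L.

1.828 g/L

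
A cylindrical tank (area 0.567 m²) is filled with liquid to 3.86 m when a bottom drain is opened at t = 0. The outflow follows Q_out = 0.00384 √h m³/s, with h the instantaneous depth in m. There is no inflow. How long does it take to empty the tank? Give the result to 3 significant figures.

Unsteady balance on liquid volume: A dh/dt = −0.00384 √h.
Separate and integrate: 2(√h − √h₀) = −(0.00384/A) t.
Tank is empty when √h = 0: t_empty = 2A√h₀/0.00384.
t_empty = 2·0.567·√3.86/0.00384 = 1.1340·1.9647/0.00384 = 580.20 s.

580 s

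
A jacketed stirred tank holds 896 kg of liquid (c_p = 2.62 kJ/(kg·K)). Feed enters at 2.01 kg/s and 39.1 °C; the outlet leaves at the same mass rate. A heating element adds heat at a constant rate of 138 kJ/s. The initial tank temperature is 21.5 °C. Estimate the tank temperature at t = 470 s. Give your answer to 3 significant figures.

M c_p dT/dt = ṁ c_p (T_in − T) + Q̇.
τ = M/ṁ = 445.77 s; T_ss = T_in + Q̇/(ṁ c_p) = 39.1 + 138/(2.01·2.62) = 65.305 °C.
This is linear first-order; T(t) = T_ss + (T₀ − T_ss) e^(−t/τ).
T(470) = 65.305 + (-43.805)·e^(−470/445.77) = 65.305 + (-43.805)·0.34842 = 50.042 °C.

50.0 °C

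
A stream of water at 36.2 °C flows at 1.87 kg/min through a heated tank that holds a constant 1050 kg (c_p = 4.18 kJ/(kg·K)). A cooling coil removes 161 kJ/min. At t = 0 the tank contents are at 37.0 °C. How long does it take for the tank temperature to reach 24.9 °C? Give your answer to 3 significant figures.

468 min

M c_p dT/dt = ṁ c_p (T_in − T) − Q̇.
τ = M/ṁ = 561.50 min; T_ss = T_in − Q̇/(ṁ c_p) = 15.603 °C.
T(t) = T_ss + (T₀ − T_ss) e^(−t/τ). Set T = 24.9:
e^(−t/τ) = (24.9 − 15.603)/(37.0 − 15.603) = 0.43451
t = −561.50 · ln(0.43451) = 468.03 min.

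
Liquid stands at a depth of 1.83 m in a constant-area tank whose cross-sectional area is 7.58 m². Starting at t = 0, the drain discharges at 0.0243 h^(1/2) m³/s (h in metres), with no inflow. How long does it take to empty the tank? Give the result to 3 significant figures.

Volume balance on the tank: A dh/dt = −0.0243 √h.
Separate and integrate: 2(√h − √h₀) = −(0.0243/A) t.
Tank is empty when √h = 0: t_empty = 2A√h₀/0.0243.
t_empty = 2·7.58·√1.83/0.0243 = 15.160·1.3528/0.0243 = 843.95 s.

844 s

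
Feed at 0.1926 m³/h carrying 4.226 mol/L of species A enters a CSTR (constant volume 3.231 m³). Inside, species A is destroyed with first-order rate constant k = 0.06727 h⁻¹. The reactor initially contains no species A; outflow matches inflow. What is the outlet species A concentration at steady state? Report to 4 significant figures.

Species balance: V dC/dt = Q C_in − Q C − k V C.
Steady state (dC/dt = 0): C_ss = Q C_in/(Q + kV) = C_in/(1 + kV/Q).
C_ss = 0.1926·4.226/(0.1926 + 0.06727·3.231) = 0.813928/0.409949 = 1.98543 mol/L.

1.985 mol/L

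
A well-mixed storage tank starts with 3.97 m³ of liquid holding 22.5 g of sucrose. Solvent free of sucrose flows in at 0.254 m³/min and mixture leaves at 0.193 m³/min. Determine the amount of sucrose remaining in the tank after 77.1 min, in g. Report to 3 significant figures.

Let m(t) be the amount of sucrose. Volume: V(t) = V₀ + (Q_in − Q_out) t = 3.97 + 0.061000 t; V(77.1) = 8.6731 m³.
Solute balance: dm/dt = 0 − Q_out C = −Q_out m/V(t).
Separate: dm/m = −Q_out dt/V(t) ⇒ ln(m/m₀) = −(Q_out/(Q_in−Q_out)) ln(V/V₀).
m = m₀ (V₀/V)^(Q_out/(Q_in−Q_out)) = 22.5 × (3.97/8.6731)^(3.1639) = 1.8984 g.

1.90 g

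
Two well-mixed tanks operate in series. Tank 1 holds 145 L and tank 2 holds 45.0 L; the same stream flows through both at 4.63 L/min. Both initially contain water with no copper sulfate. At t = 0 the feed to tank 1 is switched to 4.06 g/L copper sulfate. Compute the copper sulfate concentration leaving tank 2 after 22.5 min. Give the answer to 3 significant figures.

Species balance on tank i: dCᵢ/dt = (Cᵢ₋₁ − Cᵢ)/τᵢ with τᵢ = Vᵢ/Q.
τ₁ = 145/4.63 = 31.317 min; τ₂ = 45.0/4.63 = 9.7192 min.
Solving the cascade with C₁(0)=C₂(0)=0 gives C₂(t) = C_in[1 − (τ₁ e^(−t/τ₁) − τ₂ e^(−t/τ₂))/(τ₁ − τ₂)].
At t = 22.5: e^(−t/τ₁) = 0.48751, e^(−t/τ₂) = 0.098766.
C₂ = 4.06·[1 − (31.317·0.48751 − 9.7192·0.098766)/(21.598)] = 4.06·0.33756 = 1.3705 g/L.

1.37 g/L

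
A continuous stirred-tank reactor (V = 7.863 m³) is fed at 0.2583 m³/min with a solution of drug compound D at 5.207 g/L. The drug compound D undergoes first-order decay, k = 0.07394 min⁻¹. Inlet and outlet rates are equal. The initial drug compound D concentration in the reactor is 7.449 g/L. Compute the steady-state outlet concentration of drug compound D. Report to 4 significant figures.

1.602 g/L

Accumulation = in − out − consumed: V dC/dt = Q C_in − Q C − k V C.
At steady state: 0 = Q C_in − (Q + kV) C_ss, so C_ss = Q C_in/(Q + kV).
C_ss = 0.2583·5.207/(0.2583 + 0.07394·7.863) = 1.34497/0.839690 = 1.60174 g/L.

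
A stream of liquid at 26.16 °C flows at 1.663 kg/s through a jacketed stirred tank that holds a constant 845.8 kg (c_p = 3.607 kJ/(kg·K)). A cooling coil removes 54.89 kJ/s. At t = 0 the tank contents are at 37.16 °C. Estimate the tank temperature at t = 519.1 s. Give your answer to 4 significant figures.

24.27 °C

First-law balance (no shaft work): M c_p dT/dt = ṁ c_p (T_in − T) − 54.89.
Rearrange: dT/dt = (T_ss − T)/τ with τ = M/ṁ = 508.599 s and T_ss = T_in − Q̇/(ṁ c_p) = 17.0093 °C.
Integrating: T(t) = T_ss + (T₀ − T_ss) e^(−t/τ).
T(519.1) = 17.0093 + (20.1507)·e^(−519.1/508.599) = 17.0093 + (20.1507)·0.360362 = 24.2708 °C.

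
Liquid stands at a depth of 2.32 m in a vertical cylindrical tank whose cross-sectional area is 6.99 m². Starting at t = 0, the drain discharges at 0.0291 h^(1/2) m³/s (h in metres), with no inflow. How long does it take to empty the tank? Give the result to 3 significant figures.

With no inflow, A dh/dt = −0.0291 √h.
∫ h^(−1/2) dh = −(0.0291/A) ∫ dt, giving 2√h = 2√h₀ − (0.0291/A) t.
Set h = 0: 2√h₀ = (0.0291/A) t_empty ⇒ t_empty = 2A√h₀/0.0291.
t_empty = 2·6.99·√2.32/0.0291 = 13.980·1.5232/0.0291 = 731.74 s.

732 s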